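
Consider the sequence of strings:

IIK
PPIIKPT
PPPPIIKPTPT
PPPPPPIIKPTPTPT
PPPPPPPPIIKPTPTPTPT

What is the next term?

Each term wraps the previous one in PP on the left and PT on the right.
So the next term is PP·PPPPPPPPIIKPTPTPTPT·PT.

PPPPPPPPPPIIKPTPTPTPTPT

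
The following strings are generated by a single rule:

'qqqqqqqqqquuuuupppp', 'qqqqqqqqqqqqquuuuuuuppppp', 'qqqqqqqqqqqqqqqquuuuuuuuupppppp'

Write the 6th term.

qqqqqqqqqqqqqqqqqqqqqqqqquuuuuuuuuuuuuuuppppppppp

The n-th term is 3n+1 q's then 2n-1 u's then n+1 p's, where the shown terms are n = 3, 4, 5.
For term 6, n = 8, so the run lengths are 25, 15, 9.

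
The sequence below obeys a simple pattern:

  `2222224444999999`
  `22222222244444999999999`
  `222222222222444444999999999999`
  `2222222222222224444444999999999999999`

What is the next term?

The n-th term is 3n 2's then n+2 4's then 3n 9's, where the shown terms are n = 2, 3, 4, 5.
For the next term, n = 6, so the run lengths are 18, 8, 18.

22222222222222222244444444999999999999999999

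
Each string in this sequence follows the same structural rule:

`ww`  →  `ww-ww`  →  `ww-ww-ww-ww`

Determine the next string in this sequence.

ww-ww-ww-ww-ww-ww-ww-ww

s(k+1) = s(k)·-·s(k) — each term doubles the last with '-' between the halves.
One more doubling of ww-ww-ww-ww gives the answer.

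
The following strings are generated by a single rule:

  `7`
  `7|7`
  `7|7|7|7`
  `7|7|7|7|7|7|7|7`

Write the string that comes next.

7|7|7|7|7|7|7|7|7|7|7|7|7|7|7|7

s(k+1) = s(k)·|·s(k) — each term doubles the last with '|' between the halves.
One more doubling of 7|7|7|7|7|7|7|7 gives the answer.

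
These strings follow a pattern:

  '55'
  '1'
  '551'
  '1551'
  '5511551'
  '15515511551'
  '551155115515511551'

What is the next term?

Each term (from the third on) is the two preceding terms concatenated in order: term 3 = 55·1 = 551.
The next term joins 15515511551 and 551155115515511551.

15515511551551155115515511551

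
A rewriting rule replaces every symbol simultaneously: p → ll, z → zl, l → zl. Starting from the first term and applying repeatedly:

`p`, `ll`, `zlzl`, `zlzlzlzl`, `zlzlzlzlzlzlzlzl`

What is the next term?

Applying the rule to each of the 16 symbols of zlzlzlzlzlzlzlzl gives the pieces zl zl zl zl zl zl zl zl zl zl zl zl zl zl zl zl, which concatenate to the answer.

zlzlzlzlzlzlzlzlzlzlzlzlzlzlzlzl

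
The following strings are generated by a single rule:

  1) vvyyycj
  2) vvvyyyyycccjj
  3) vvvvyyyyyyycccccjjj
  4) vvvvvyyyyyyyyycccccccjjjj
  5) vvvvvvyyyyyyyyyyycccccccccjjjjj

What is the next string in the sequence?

Term n consists of n+1 v's, followed by 2n+1 y's, followed by 2n-1 c's, followed by n j's (n = 1, 2, …).
At n = 6 the blocks have lengths 7, 13, 11, 6.

vvvvvvvyyyyyyyyyyyyycccccccccccjjjjjj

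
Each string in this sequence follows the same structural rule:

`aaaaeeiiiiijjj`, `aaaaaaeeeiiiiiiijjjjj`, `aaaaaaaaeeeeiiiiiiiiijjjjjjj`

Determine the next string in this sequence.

The n-th term is 2n a's then n e's then 2n+1 i's then 2n-1 j's, where the shown terms are n = 2, 3, 4.
Setting n = 5 gives 10, 5, 11, 9 characters in each block.

aaaaaaaaaaeeeeeiiiiiiiiiiijjjjjjjjj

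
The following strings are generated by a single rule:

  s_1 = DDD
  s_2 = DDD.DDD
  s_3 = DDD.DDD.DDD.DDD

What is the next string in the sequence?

DDD.DDD.DDD.DDD.DDD.DDD.DDD.DDD

s(k+1) = s(k)·.·s(k) — each term doubles the last with '.' between the halves.
One more doubling of DDD.DDD.DDD.DDD gives the answer.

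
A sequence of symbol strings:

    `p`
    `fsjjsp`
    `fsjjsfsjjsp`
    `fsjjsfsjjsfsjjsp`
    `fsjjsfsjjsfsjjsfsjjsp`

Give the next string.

Every step adds fsjjs at the front: s(k+1) = fsjjs·s(k).
Applying this once more to fsjjsfsjjsfsjjsfsjjsp:

fsjjsfsjjsfsjjsfsjjsfsjjsp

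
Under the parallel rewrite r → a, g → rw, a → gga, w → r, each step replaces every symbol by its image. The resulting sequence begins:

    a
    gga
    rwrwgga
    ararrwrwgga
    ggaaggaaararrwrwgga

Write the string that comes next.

Rewriting the 19 symbols of ggaaggaaararrwrwgga one by one yields rw rw gga gga rw rw gga gga gga a gga a a r a r rw rw gga; concatenated:

rwrwggaggarwrwggaggaggaaggaaararrwrwgga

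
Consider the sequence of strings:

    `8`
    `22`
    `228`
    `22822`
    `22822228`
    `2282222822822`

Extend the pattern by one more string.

This is a Fibonacci-style word recurrence s(k) = s(k−1)·s(k−2): e.g. 22·8 = 228.
Continuing: 2282222822822 · 22822228 gives term 7.

228222282282222822228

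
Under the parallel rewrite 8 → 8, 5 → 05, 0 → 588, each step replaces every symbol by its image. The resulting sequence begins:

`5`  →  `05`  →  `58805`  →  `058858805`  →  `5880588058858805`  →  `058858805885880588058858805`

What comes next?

Replace each of the 27 characters of 058858805885880588058858805 in place — 588 05 8 8 05 8 8 588 05 8 8 05 8 8 588 05 8 8 588 05 8 8 05 8 8 588 05 — and concatenate.

588058805885880588058858805885880588058858805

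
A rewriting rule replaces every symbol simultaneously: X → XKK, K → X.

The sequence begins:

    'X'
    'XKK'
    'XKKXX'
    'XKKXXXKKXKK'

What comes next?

XKKXXXKKXKKXKKXXXKKXX

Rewriting each symbol of XKKXXXKKXKK: X→XKK, K→X, K→X, X→XKK, X→XKK, X→XKK, K→X, K→X, X→XKK, K→X, K→X, which concatenates to XKK X X XKK XKK XKK X X XKK X X.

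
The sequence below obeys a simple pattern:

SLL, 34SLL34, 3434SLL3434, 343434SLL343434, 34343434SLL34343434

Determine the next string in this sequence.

s(k+1) = 34·s(k)·34, so each term gains 34 as a prefix and 34 as a suffix.
Applying this once more to 34343434SLL34343434:

3434343434SLL3434343434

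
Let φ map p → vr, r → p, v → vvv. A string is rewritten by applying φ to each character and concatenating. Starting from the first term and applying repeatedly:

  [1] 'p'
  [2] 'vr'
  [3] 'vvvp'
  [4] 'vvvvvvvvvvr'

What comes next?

Expanding vvvvvvvvvvr: v→vvv, v→vvv, v→vvv, v→vvv, v→vvv, v→vvv, v→vvv, v→vvv, v→vvv, v→vvv, r→p. Concatenated: vvv vvv vvv vvv vvv vvv vvv vvv vvv vvv p.

vvvvvvvvvvvvvvvvvvvvvvvvvvvvvvp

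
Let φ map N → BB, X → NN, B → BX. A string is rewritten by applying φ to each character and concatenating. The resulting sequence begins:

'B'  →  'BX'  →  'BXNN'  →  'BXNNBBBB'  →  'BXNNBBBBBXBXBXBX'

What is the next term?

Rewriting the 16 symbols of BXNNBBBBBXBXBXBX one by one yields BX NN BB BB BX BX BX BX BX NN BX NN BX NN BX NN; concatenated:

BXNNBBBBBXBXBXBXBXNNBXNNBXNNBXNN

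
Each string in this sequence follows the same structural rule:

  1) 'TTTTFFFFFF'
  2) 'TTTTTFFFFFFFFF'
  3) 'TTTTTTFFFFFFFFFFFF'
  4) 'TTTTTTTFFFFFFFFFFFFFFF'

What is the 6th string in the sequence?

Reading off run lengths: T runs 4, 5, 6, 7; F runs 6, 9, 12, 15 — each is linear in n, where the shown terms are n = 2, 3, 4, 5.
At n = 7 the blocks have lengths 9, 21.

TTTTTTTTTFFFFFFFFFFFFFFFFFFFFF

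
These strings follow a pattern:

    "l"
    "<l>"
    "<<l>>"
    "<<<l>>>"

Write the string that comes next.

Every step adds < to the front and > to the end of the previous string.
So the next term is <·<<<l>>>·>.

<<<<l>>>>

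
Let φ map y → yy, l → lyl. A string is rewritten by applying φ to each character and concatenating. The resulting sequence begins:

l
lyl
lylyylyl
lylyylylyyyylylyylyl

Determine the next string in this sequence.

φ(lylyylylyyyylylyylyl) expands symbol-by-symbol to lyl yy lyl yy yy lyl yy lyl yy yy yy yy lyl yy lyl yy yy lyl yy lyl; joining the 20 pieces gives the next term.

lylyylylyyyylylyylylyyyyyyyylylyylylyyyylylyylyl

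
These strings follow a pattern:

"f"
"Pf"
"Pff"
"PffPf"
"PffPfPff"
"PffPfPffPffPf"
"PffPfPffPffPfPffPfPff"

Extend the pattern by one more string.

PffPfPffPffPfPffPfPffPffPfPffPffPf

From term 3 onward, concatenate the last term with the second-to-last: Pf·f = Pff, Pff·Pf = PffPf, …
Continuing: PffPfPffPffPfPffPfPff · PffPfPffPffPf gives term 8.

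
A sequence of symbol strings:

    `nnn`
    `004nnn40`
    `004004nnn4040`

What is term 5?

004004004004nnn40404040

s(k+1) = 004·s(k)·40, so each term gains 004 as a prefix and 40 as a suffix.
From 004004nnn4040, 2 further steps: 004004nnn4040 → 004004004nnn404040 → (answer).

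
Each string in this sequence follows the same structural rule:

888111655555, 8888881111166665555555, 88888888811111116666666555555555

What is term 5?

8888888888888881111111111166666666666665555555555555

Term n consists of 3n 8's, followed by 2n+1 1's, followed by 3n-2 6's, followed by 2n+3 5's (n = 1, 2, …).
For term 5, n = 5, so the run lengths are 15, 11, 13, 13.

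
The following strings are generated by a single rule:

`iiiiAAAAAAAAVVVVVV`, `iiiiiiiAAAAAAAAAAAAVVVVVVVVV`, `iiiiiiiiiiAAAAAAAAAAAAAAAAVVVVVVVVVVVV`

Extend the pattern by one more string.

iiiiiiiiiiiiiAAAAAAAAAAAAAAAAAAAAVVVVVVVVVVVVVVV

The n-th term is 3n-2 i's then 4n A's then 3n V's, where the shown terms are n = 2, 3, 4.
At n = 5 the blocks have lengths 13, 20, 15.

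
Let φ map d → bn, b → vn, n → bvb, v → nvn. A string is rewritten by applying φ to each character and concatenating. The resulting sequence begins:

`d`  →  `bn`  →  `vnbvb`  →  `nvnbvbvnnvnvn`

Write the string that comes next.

φ(nvnbvbvnnvnvn) expands symbol-by-symbol to bvb nvn bvb vn nvn vn nvn bvb bvb nvn bvb nvn bvb; joining the 13 pieces gives the next term.

bvbnvnbvbvnnvnvnnvnbvbbvbnvnbvbnvnbvb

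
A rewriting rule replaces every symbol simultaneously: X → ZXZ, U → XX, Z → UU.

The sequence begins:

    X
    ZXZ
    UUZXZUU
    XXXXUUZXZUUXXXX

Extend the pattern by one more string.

φ(XXXXUUZXZUUXXXX) expands symbol-by-symbol to ZXZ ZXZ ZXZ ZXZ XX XX UU ZXZ UU XX XX ZXZ ZXZ ZXZ ZXZ; joining the 15 pieces gives the next term.

ZXZZXZZXZZXZXXXXUUZXZUUXXXXZXZZXZZXZZXZ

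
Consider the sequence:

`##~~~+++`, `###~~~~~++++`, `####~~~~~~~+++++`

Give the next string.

The n-th term is n #'s then 2n-1 ~'s then n+1 +'s, where the shown terms are n = 2, 3, 4.
For the next term, n = 5, so the run lengths are 5, 9, 6.

#####~~~~~~~~~++++++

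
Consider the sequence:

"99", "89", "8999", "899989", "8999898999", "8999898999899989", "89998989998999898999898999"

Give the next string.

899989899989998989998989998999898999899989

This is a Fibonacci-style word recurrence s(k) = s(k−1)·s(k−2): e.g. 89·99 = 8999.
The next term joins 89998989998999898999898999 and 8999898999899989.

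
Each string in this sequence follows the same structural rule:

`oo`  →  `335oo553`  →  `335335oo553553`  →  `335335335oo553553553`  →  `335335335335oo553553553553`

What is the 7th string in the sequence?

s(k+1) = 335·s(k)·553, so each term gains 335 as a prefix and 553 as a suffix.
From 335335335335oo553553553553, 2 further steps: 335335335335oo553553553553 → 335335335335335oo553553553553553 → (answer).

335335335335335335oo553553553553553553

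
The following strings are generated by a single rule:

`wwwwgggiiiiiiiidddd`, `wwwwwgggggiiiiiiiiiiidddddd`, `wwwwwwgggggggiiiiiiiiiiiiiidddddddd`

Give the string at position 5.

The n-th term is n+2 w's then 2n-1 g's then 3n+2 i's then 2n d's, where the shown terms are n = 2, 3, 4.
Setting n = 6 gives 8, 11, 20, 12 characters in each block.

wwwwwwwwgggggggggggiiiiiiiiiiiiiiiiiiiidddddddddddd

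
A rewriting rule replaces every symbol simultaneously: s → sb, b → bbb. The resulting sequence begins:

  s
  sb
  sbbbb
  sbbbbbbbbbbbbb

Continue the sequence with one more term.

Applying the rule to each of the 14 symbols of sbbbbbbbbbbbbb gives the pieces sb bbb bbb bbb bbb bbb bbb bbb bbb bbb bbb bbb bbb bbb, which concatenate to the answer.

sbbbbbbbbbbbbbbbbbbbbbbbbbbbbbbbbbbbbbbbb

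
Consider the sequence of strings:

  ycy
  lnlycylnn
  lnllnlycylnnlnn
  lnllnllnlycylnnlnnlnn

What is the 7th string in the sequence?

lnllnllnllnllnllnlycylnnlnnlnnlnnlnnlnn

Each term wraps the previous one in lnl on the left and lnn on the right.
From lnllnllnlycylnnlnnlnn, 3 further steps: lnllnllnlycylnnlnnlnn → lnllnllnllnlycylnnlnnlnnlnn → lnllnllnllnllnlycylnnlnnlnnlnnlnn → (answer).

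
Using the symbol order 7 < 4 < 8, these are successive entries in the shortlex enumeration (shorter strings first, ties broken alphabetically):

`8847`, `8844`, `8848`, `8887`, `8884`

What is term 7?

77777

Stepping forward 2 times from 8884: 8884 → 8888, then the target.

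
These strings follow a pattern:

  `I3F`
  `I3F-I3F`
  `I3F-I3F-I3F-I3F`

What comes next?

I3F-I3F-I3F-I3F-I3F-I3F-I3F-I3F

s(k+1) = s(k)·-·s(k) — each term doubles the last with '-' between the halves.
One more doubling of I3F-I3F-I3F-I3F gives the answer.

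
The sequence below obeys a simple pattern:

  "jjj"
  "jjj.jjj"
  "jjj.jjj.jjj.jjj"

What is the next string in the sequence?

Each string is two copies of the previous one joined by '.'.
Doubling jjj.jjj.jjj.jjj with '.' between the halves:

jjj.jjj.jjj.jjj.jjj.jjj.jjj.jjj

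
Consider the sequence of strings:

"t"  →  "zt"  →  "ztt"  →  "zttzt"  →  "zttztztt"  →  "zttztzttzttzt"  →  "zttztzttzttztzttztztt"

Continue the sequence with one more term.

zttztzttzttztzttztzttzttztzttzttzt

This is a Fibonacci-style word recurrence s(k) = s(k−1)·s(k−2): e.g. zt·t = ztt.
The next term joins zttztzttzttztzttztztt and zttztzttzttzt.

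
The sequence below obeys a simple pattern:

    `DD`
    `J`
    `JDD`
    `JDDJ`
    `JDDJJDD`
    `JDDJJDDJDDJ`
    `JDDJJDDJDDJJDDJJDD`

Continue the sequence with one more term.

This is a Fibonacci-style word recurrence s(k) = s(k−1)·s(k−2): e.g. J·DD = JDD.
So term 8 is JDDJJDDJDDJJDDJJDD·JDDJJDDJDDJ.

JDDJJDDJDDJJDDJJDDJDDJJDDJDDJ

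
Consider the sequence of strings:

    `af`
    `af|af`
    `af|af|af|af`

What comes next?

af|af|af|af|af|af|af|af

s(k+1) = s(k)·|·s(k) — each term doubles the last with '|' between the halves.
One more doubling of af|af|af|af gives the answer.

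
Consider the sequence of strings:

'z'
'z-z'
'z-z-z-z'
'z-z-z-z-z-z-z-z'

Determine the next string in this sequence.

z-z-z-z-z-z-z-z-z-z-z-z-z-z-z-z

Each string is two copies of the previous one joined by '-'.
So the next term is two copies of z-z-z-z-z-z-z-z with '-' between the halves.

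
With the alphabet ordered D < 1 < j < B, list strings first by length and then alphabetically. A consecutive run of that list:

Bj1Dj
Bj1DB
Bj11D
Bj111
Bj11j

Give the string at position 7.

Bj1jD

Stepping forward 2 times from Bj11j: Bj11j → Bj11B, then the target.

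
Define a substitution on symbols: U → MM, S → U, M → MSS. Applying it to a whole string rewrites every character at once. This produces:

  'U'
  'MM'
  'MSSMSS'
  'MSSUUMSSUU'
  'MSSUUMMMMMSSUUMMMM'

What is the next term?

φ(MSSUUMMMMMSSUUMMMM) expands symbol-by-symbol to MSS U U MM MM MSS MSS MSS MSS MSS U U MM MM MSS MSS MSS MSS; joining the 18 pieces gives the next term.

MSSUUMMMMMSSMSSMSSMSSMSSUUMMMMMSSMSSMSSMSS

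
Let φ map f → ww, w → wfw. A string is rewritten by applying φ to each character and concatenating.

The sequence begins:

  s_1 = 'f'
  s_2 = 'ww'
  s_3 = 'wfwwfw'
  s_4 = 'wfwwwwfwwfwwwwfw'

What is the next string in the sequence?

Rewriting the 16 symbols of wfwwwwfwwfwwwwfw one by one yields wfw ww wfw wfw wfw wfw ww wfw wfw ww wfw wfw wfw wfw ww wfw; concatenated:

wfwwwwfwwfwwfwwfwwwwfwwfwwwwfwwfwwfwwfwwwwfw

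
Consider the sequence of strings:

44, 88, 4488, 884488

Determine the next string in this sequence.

This is a Fibonacci-style word recurrence s(k) = s(k−2)·s(k−1): e.g. 44·88 = 4488.
The next term joins 4488 and 884488.

4488884488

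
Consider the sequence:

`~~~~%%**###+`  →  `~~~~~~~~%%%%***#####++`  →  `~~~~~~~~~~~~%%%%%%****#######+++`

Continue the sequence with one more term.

Term n consists of 4n ~'s, followed by 2n %'s, followed by n+1 *'s, followed by 2n+1 #'s, followed by n +'s (n = 1, 2, …).
Setting n = 4 gives 16, 8, 5, 9, 4 characters in each block.

~~~~~~~~~~~~~~~~%%%%%%%%*****#########++++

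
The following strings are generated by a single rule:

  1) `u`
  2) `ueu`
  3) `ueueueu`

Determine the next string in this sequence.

ueueueueueueueu

Every step duplicates the string with 'e' between the halves.
So the next term is two copies of ueueueu with 'e' between the halves.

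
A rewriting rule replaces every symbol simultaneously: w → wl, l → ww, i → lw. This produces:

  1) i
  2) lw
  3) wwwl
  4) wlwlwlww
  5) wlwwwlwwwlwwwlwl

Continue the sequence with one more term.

φ(wlwwwlwwwlwwwlwl) expands symbol-by-symbol to wl ww wl wl wl ww wl wl wl ww wl wl wl ww wl ww; joining the 16 pieces gives the next term.

wlwwwlwlwlwwwlwlwlwwwlwlwlwwwlww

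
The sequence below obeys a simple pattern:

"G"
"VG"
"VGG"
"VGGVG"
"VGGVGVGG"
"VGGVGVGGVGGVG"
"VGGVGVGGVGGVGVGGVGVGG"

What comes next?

This is a Fibonacci-style word recurrence s(k) = s(k−1)·s(k−2): e.g. VG·G = VGG.
The next term joins VGGVGVGGVGGVGVGGVGVGG and VGGVGVGGVGGVG.

VGGVGVGGVGGVGVGGVGVGGVGGVGVGGVGGVG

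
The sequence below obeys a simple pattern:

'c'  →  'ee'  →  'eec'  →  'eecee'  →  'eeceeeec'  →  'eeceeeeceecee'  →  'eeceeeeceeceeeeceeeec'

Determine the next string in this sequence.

Each term (from the third on) is the previous term followed by the one before it: term 3 = ee·c = eec.
Continuing: eeceeeeceeceeeeceeeec · eeceeeeceecee gives term 8.

eeceeeeceeceeeeceeeeceeceeeeceecee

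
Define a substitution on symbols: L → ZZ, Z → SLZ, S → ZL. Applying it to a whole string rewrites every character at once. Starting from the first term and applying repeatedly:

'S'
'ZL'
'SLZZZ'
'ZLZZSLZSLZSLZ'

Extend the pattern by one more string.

SLZZZSLZSLZZLZZSLZZLZZSLZZLZZSLZ

Applying the rule to each of the 13 symbols of ZLZZSLZSLZSLZ gives the pieces SLZ ZZ SLZ SLZ ZL ZZ SLZ ZL ZZ SLZ ZL ZZ SLZ, which concatenate to the answer.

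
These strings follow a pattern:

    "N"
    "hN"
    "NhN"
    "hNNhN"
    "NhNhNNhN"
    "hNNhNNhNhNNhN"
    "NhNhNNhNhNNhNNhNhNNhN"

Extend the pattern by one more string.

hNNhNNhNhNNhNNhNhNNhNhNNhNNhNhNNhN

Each term (from the third on) is the two preceding terms concatenated in order: term 3 = N·hN = NhN.
Continuing: hNNhNNhNhNNhN · NhNhNNhNhNNhNNhNhNNhN gives term 8.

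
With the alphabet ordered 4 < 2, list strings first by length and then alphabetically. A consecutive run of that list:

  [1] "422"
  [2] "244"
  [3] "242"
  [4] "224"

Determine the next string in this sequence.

The successor of 224 increments the rightmost position that isn't already 2 and resets every position after it to 4.

222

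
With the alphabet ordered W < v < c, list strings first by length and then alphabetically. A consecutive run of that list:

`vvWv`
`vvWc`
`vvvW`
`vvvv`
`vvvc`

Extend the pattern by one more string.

vvcW

Find the rightmost character of vvvc below c, bump it to the next letter, and reset everything to its right to W.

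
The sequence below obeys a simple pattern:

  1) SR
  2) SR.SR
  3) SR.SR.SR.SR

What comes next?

Every step duplicates the string with '.' between the halves.
So the next term is two copies of SR.SR.SR.SR with '.' between the halves.

SR.SR.SR.SR.SR.SR.SR.SR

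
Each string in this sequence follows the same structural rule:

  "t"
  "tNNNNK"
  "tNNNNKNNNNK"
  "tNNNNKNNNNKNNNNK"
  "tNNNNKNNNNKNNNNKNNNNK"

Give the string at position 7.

Every step adds NNNNK to the end: s(k+1) = s(k)·NNNNK.
From tNNNNKNNNNKNNNNKNNNNK, 2 further steps: tNNNNKNNNNKNNNNKNNNNK → tNNNNKNNNNKNNNNKNNNNKNNNNK → (answer).

tNNNNKNNNNKNNNNKNNNNKNNNNKNNNNK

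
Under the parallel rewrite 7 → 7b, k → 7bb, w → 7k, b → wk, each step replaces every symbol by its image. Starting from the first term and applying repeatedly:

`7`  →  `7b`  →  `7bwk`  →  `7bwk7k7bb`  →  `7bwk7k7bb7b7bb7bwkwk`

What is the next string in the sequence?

Rewriting the 20 symbols of 7bwk7k7bb7b7bb7bwkwk one by one yields 7b wk 7k 7bb 7b 7bb 7b wk wk 7b wk 7b wk wk 7b wk 7k 7bb 7k 7bb; concatenated:

7bwk7k7bb7b7bb7bwkwk7bwk7bwkwk7bwk7k7bb7k7bb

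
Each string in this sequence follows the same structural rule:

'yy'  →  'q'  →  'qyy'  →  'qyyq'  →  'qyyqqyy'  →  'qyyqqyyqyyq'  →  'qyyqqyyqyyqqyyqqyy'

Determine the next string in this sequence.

qyyqqyyqyyqqyyqqyyqyyqqyyqyyq

This is a Fibonacci-style word recurrence s(k) = s(k−1)·s(k−2): e.g. q·yy = qyy.
So term 8 is qyyqqyyqyyqqyyqqyy·qyyqqyyqyyq.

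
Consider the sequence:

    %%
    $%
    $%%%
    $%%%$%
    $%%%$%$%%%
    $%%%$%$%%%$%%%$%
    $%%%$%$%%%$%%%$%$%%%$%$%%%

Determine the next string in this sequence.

$%%%$%$%%%$%%%$%$%%%$%$%%%$%%%$%$%%%$%%%$%

Each term (from the third on) is the previous term followed by the one before it: term 3 = $%·%% = $%%%.
So term 8 is $%%%$%$%%%$%%%$%$%%%$%$%%%·$%%%$%$%%%$%%%$%.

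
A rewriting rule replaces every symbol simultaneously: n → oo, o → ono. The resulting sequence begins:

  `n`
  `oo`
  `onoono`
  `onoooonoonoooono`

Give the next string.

Replace each of the 16 characters of onoooonoonoooono in place — ono oo ono ono ono ono oo ono ono oo ono ono ono ono oo ono — and concatenate.

onoooonoonoonoonoooonoonoooonoonoonoonoooono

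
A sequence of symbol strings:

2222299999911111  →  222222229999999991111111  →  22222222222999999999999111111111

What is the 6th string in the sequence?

22222222222222222222999999999999999999999111111111111111

Term n consists of 3n-1 2's, followed by 3n 9's, followed by 2n+1 1's, where the shown terms are n = 2, 3, 4.
Setting n = 7 gives 20, 21, 15 characters in each block.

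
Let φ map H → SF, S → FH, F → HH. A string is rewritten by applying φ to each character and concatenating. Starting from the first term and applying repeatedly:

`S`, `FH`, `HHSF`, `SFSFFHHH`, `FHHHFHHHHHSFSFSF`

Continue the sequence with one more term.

Applying the rule to each of the 16 symbols of FHHHFHHHHHSFSFSF gives the pieces HH SF SF SF HH SF SF SF SF SF FH HH FH HH FH HH, which concatenate to the answer.

HHSFSFSFHHSFSFSFSFSFFHHHFHHHFHHH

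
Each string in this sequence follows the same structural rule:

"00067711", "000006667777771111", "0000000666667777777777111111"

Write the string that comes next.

00000000066666667777777777777711111111

Reading off run lengths: 0 runs 3, 5, 7; 6 runs 1, 3, 5; 7 runs 2, 6, 10; 1 runs 2, 4, 6 — each is linear in n (n = 1, 2, …).
Setting n = 4 gives 9, 7, 14, 8 characters in each block.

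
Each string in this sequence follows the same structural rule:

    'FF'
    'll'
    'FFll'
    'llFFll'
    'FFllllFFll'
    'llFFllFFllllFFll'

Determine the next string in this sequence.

FFllllFFllllFFllFFllllFFll

Each term (from the third on) is the two preceding terms concatenated in order: term 3 = FF·ll = FFll.
Continuing: FFllllFFll · llFFllFFllllFFll gives term 7.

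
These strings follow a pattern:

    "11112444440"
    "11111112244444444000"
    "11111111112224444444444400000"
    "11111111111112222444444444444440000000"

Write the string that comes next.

The n-th term is 3n+1 1's then n 2's then 3n+2 4's then 2n-1 0's (n = 1, 2, …).
For the next term, n = 5, so the run lengths are 16, 5, 17, 9.

11111111111111112222244444444444444444000000000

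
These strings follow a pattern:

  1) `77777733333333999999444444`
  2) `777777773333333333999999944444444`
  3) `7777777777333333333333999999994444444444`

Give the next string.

77777777777733333333333333999999999444444444444

The n-th term is 2n 7's then 2n+2 3's then n+3 9's then 2n 4's, where the shown terms are n = 3, 4, 5.
At n = 6 the blocks have lengths 12, 14, 9, 12.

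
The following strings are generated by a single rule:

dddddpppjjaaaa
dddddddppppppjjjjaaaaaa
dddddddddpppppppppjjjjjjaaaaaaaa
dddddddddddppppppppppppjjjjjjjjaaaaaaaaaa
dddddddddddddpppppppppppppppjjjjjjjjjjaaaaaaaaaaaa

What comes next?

Reading off run lengths: d runs 5, 7, 9, 11, 13; p runs 3, 6, 9, 12, 15; j runs 2, 4, 6, 8, 10; a runs 4, 6, 8, 10, 12 — each is linear in n (n = 1, 2, …).
At n = 6 the blocks have lengths 15, 18, 12, 14.

dddddddddddddddppppppppppppppppppjjjjjjjjjjjjaaaaaaaaaaaaaa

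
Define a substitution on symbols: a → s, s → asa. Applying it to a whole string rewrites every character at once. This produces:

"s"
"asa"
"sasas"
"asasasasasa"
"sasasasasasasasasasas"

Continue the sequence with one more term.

Applying the rule to each of the 21 symbols of sasasasasasasasasasas gives the pieces asa s asa s asa s asa s asa s asa s asa s asa s asa s asa s asa, which concatenate to the answer.

asasasasasasasasasasasasasasasasasasasasasa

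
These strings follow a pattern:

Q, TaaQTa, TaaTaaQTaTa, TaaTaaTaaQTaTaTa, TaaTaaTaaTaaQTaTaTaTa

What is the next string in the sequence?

Every step adds Taa to the front and Ta to the end of the previous string.
One more step from TaaTaaTaaTaaQTaTaTaTa gives the answer.

TaaTaaTaaTaaTaaQTaTaTaTaTa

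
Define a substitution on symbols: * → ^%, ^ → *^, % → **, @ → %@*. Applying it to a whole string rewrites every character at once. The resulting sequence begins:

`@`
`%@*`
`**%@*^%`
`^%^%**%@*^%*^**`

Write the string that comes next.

*^***^**^%^%**%@*^%*^**^%*^^%^%

Replace each of the 15 characters of ^%^%**%@*^%*^** in place — *^ ** *^ ** ^% ^% ** %@* ^% *^ ** ^% *^ ^% ^% — and concatenate.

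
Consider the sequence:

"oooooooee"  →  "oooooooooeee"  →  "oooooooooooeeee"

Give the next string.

Each string has the form o^{2n+1} e^{n-1}, where the shown terms are n = 3, 4, 5.
For the next term, n = 6, so the run lengths are 13, 5.

oooooooooooooeeeee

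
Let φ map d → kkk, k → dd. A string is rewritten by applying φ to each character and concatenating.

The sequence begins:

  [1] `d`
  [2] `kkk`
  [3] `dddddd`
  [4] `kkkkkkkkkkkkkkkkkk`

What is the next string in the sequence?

Rewriting the 18 symbols of kkkkkkkkkkkkkkkkkk one by one yields dd dd dd dd dd dd dd dd dd dd dd dd dd dd dd dd dd dd; concatenated:

dddddddddddddddddddddddddddddddddddd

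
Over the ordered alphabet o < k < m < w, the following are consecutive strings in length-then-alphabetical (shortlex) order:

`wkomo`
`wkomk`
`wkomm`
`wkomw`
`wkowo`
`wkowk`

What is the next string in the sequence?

Find the rightmost character of wkowk below w, bump it to the next letter, and reset everything to its right to o.

wkowm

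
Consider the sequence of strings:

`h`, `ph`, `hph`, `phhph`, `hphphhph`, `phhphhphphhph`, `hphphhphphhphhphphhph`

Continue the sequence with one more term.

From term 3 onward, concatenate the second-to-last term with the last: h·ph = hph, ph·hph = phhph, …
The next term joins phhphhphphhph and hphphhphphhphhphphhph.

phhphhphphhphhphphhphphhphhphphhph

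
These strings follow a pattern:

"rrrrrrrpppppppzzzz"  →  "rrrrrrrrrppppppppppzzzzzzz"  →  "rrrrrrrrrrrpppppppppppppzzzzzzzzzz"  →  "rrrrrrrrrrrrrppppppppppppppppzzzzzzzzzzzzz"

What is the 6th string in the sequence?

rrrrrrrrrrrrrrrrrppppppppppppppppppppppzzzzzzzzzzzzzzzzzzz

Term n consists of 2n+3 r's, followed by 3n+1 p's, followed by 3n-2 z's, where the shown terms are n = 2, 3, 4, 5.
At n = 7 the blocks have lengths 17, 22, 19.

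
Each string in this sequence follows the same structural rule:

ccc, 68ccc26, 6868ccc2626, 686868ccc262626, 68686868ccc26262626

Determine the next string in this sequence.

Each term wraps the previous one in 68 on the left and 26 on the right.
Applying this once more to 68686868ccc26262626:

6868686868ccc2626262626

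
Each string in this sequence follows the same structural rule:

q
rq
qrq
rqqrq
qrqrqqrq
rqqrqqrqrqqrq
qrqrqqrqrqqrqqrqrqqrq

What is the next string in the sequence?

rqqrqqrqrqqrqqrqrqqrqrqqrqqrqrqqrq

From term 3 onward, concatenate the second-to-last term with the last: q·rq = qrq, rq·qrq = rqqrq, …
Continuing: rqqrqqrqrqqrq · qrqrqqrqrqqrqqrqrqqrq gives term 8.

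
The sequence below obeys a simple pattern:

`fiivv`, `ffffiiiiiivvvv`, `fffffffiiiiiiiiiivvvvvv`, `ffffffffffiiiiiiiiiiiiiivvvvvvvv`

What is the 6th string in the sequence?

Term n consists of 3n-2 f's, followed by 4n-2 i's, followed by 2n v's (n = 1, 2, …).
For term 6, n = 6, so the run lengths are 16, 22, 12.

ffffffffffffffffiiiiiiiiiiiiiiiiiiiiiivvvvvvvvvvvv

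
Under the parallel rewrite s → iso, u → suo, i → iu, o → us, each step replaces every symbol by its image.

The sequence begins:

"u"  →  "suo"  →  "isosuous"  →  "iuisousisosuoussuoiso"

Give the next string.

Rewriting the 21 symbols of iuisousisosuoussuoiso one by one yields iu suo iu iso us suo iso iu iso us iso suo us suo iso iso suo us iu iso us; concatenated:

iusuoiuisoussuoisoiuisousisosuoussuoisoisosuousiuisous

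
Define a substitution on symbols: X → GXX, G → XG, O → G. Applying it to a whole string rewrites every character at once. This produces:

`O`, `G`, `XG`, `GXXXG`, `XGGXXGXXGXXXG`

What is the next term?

φ(XGGXXGXXGXXXG) expands symbol-by-symbol to GXX XG XG GXX GXX XG GXX GXX XG GXX GXX GXX XG; joining the 13 pieces gives the next term.

GXXXGXGGXXGXXXGGXXGXXXGGXXGXXGXXXG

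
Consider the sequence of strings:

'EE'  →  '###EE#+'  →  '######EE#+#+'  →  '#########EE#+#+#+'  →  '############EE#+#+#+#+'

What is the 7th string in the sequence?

Each term wraps the previous one in ### on the left and #+ on the right.
From ############EE#+#+#+#+, 2 further steps: ############EE#+#+#+#+ → ###############EE#+#+#+#+#+ → (answer).

##################EE#+#+#+#+#+#+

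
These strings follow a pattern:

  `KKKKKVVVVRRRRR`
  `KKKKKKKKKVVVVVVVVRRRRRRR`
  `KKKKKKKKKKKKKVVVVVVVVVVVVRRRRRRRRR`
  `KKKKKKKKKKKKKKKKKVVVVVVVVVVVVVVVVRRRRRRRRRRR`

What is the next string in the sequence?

The n-th term is 4n+1 K's then 4n V's then 2n+3 R's (n = 1, 2, …).
Setting n = 5 gives 21, 20, 13 characters in each block.

KKKKKKKKKKKKKKKKKKKKKVVVVVVVVVVVVVVVVVVVVRRRRRRRRRRRRR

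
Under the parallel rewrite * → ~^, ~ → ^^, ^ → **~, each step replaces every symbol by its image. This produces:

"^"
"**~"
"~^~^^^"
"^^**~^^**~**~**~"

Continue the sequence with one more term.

Rewriting the 16 symbols of ^^**~^^**~**~**~ one by one yields **~ **~ ~^ ~^ ^^ **~ **~ ~^ ~^ ^^ ~^ ~^ ^^ ~^ ~^ ^^; concatenated:

**~**~~^~^^^**~**~~^~^^^~^~^^^~^~^^^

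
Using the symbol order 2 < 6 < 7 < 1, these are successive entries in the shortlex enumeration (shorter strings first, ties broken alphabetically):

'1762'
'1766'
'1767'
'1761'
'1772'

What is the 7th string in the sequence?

Stepping forward 2 times from 1772: 1772 → 1776, then the target.

1777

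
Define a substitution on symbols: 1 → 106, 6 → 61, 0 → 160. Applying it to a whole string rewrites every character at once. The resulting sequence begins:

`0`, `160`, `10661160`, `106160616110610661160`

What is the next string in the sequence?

1061606110661160611066110610616061106160616110610661160

φ(106160616110610661160) expands symbol-by-symbol to 106 160 61 106 61 160 61 106 61 106 106 160 61 106 160 61 61 106 106 61 160; joining the 21 pieces gives the next term.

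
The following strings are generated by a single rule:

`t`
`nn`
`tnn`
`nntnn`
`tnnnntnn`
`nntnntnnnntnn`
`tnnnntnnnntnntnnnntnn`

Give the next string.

Each term (from the third on) is the two preceding terms concatenated in order: term 3 = t·nn = tnn.
Continuing: nntnntnnnntnn · tnnnntnnnntnntnnnntnn gives term 8.

nntnntnnnntnntnnnntnnnntnntnnnntnn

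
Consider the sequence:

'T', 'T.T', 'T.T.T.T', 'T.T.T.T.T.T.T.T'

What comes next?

Every step duplicates the string with '.' between the halves.
Doubling T.T.T.T.T.T.T.T with '.' between the halves:

T.T.T.T.T.T.T.T.T.T.T.T.T.T.T.T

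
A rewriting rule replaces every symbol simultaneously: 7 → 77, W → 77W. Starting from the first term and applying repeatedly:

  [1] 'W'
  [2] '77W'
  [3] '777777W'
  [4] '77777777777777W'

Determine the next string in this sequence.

φ(77777777777777W) expands symbol-by-symbol to 77 77 77 77 77 77 77 77 77 77 77 77 77 77 77W; joining the 15 pieces gives the next term.

777777777777777777777777777777W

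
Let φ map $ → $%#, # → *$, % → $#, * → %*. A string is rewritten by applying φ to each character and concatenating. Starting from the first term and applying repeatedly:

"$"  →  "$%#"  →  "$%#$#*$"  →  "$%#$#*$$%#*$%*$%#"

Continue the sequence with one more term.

Rewriting the 17 symbols of $%#$#*$$%#*$%*$%# one by one yields $%# $# *$ $%# *$ %* $%# $%# $# *$ %* $%# $# %* $%# $# *$; concatenated:

$%#$#*$$%#*$%*$%#$%#$#*$%*$%#$#%*$%#$#*$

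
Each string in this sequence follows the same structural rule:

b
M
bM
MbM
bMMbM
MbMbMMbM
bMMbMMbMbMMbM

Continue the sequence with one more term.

From term 3 onward, concatenate the second-to-last term with the last: b·M = bM, M·bM = MbM, …
The next term joins MbMbMMbM and bMMbMMbMbMMbM.

MbMbMMbMbMMbMMbMbMMbM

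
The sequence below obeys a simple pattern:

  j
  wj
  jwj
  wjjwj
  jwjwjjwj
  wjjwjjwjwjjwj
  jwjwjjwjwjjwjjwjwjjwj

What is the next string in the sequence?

wjjwjjwjwjjwjjwjwjjwjwjjwjjwjwjjwj

From term 3 onward, concatenate the second-to-last term with the last: j·wj = jwj, wj·jwj = wjjwj, …
So term 8 is wjjwjjwjwjjwj·jwjwjjwjwjjwjjwjwjjwj.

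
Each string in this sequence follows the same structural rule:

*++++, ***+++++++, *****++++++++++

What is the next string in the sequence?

*******+++++++++++++

The n-th term is 2n-1 *'s then 3n+1 +'s (n = 1, 2, …).
Setting n = 4 gives 7, 13 characters in each block.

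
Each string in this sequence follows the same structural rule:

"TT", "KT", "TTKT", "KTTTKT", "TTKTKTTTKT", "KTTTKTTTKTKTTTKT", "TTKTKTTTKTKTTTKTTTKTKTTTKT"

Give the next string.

Each term (from the third on) is the two preceding terms concatenated in order: term 3 = TT·KT = TTKT.
Continuing: KTTTKTTTKTKTTTKT · TTKTKTTTKTKTTTKTTTKTKTTTKT gives term 8.

KTTTKTTTKTKTTTKTTTKTKTTTKTKTTTKTTTKTKTTTKT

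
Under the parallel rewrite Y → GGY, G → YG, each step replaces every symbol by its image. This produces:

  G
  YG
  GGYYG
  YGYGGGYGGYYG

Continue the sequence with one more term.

Apply φ to YGYGGGYGGYYG symbol by symbol: Y→GGY, G→YG, Y→GGY, G→YG, G→YG, G→YG, Y→GGY, G→YG, G→YG, Y→GGY, Y→GGY, G→YG; joined: GGY YG GGY YG YG YG GGY YG YG GGY GGY YG.

GGYYGGGYYGYGYGGGYYGYGGGYGGYYG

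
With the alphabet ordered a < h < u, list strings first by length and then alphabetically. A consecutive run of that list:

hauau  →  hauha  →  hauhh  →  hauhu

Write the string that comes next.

hauua

Treat hauhu as a base-3 numeral over the given alphabet and add one, carrying through any trailing u's.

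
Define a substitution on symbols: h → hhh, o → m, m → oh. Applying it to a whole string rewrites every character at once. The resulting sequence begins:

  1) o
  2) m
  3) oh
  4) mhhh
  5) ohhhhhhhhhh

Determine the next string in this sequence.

mhhhhhhhhhhhhhhhhhhhhhhhhhhhhhh

Expanding ohhhhhhhhhh: o→m, h→hhh, h→hhh, h→hhh, h→hhh, h→hhh, h→hhh, h→hhh, h→hhh, h→hhh, h→hhh. Concatenated: m hhh hhh hhh hhh hhh hhh hhh hhh hhh hhh.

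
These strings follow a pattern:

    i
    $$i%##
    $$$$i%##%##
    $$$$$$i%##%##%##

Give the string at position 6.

Each term wraps the previous one in $$ on the left and %## on the right.
From $$$$$$i%##%##%##, 2 further steps: $$$$$$i%##%##%## → $$$$$$$$i%##%##%##%## → (answer).

$$$$$$$$$$i%##%##%##%##%##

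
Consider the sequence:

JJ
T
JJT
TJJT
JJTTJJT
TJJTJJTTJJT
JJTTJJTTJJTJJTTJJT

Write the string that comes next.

This is a Fibonacci-style word recurrence s(k) = s(k−2)·s(k−1): e.g. JJ·T = JJT.
The next term joins TJJTJJTTJJT and JJTTJJTTJJTJJTTJJT.

TJJTJJTTJJTJJTTJJTTJJTJJTTJJT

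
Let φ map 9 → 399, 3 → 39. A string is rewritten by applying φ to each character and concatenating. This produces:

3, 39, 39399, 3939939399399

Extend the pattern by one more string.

Rewriting the 13 symbols of 3939939399399 one by one yields 39 399 39 399 399 39 399 39 399 399 39 399 399; concatenated:

3939939399399393993939939939399399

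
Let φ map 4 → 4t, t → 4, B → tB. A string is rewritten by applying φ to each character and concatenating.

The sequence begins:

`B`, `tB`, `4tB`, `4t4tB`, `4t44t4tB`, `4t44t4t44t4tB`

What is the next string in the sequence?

Applying the rule to each of the 13 symbols of 4t44t4t44t4tB gives the pieces 4t 4 4t 4t 4 4t 4 4t 4t 4 4t 4 tB, which concatenate to the answer.

4t44t4t44t44t4t44t4tB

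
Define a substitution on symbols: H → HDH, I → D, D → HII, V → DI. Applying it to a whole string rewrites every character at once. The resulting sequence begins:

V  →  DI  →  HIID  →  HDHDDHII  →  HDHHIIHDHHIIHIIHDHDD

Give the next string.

Replace each of the 20 characters of HDHHIIHDHHIIHIIHDHDD in place — HDH HII HDH HDH D D HDH HII HDH HDH D D HDH D D HDH HII HDH HII HII — and concatenate.

HDHHIIHDHHDHDDHDHHIIHDHHDHDDHDHDDHDHHIIHDHHIIHII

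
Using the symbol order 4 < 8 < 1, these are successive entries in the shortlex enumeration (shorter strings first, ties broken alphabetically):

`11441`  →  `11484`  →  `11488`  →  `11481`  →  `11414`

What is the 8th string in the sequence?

Advancing 3 positions from 11414 through 11414 → 11418 → 11411 reaches term 8.

11844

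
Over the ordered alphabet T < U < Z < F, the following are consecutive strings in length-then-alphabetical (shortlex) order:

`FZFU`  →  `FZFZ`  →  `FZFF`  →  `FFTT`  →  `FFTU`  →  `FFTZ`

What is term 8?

FFUT

Stepping forward 2 times from FFTZ: FFTZ → FFTF, then the target.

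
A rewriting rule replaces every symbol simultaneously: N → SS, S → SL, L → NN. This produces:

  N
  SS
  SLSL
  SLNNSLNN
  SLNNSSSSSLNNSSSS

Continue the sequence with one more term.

SLNNSSSSSLSLSLSLSLNNSSSSSLSLSLSL

Replace each of the 16 characters of SLNNSSSSSLNNSSSS in place — SL NN SS SS SL SL SL SL SL NN SS SS SL SL SL SL — and concatenate.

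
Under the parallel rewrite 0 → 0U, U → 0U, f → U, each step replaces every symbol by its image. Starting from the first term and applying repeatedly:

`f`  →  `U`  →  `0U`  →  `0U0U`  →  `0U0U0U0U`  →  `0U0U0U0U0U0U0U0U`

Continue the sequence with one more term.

Replace each of the 16 characters of 0U0U0U0U0U0U0U0U in place — 0U 0U 0U 0U 0U 0U 0U 0U 0U 0U 0U 0U 0U 0U 0U 0U — and concatenate.

0U0U0U0U0U0U0U0U0U0U0U0U0U0U0U0U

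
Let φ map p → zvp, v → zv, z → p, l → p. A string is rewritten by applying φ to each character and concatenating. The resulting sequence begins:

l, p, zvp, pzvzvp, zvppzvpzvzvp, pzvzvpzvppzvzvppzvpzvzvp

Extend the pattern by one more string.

zvppzvpzvzvppzvzvpzvppzvpzvzvpzvppzvzvppzvpzvzvp

Applying the rule to each of the 24 symbols of pzvzvpzvppzvzvppzvpzvzvp gives the pieces zvp p zv p zv zvp p zv zvp zvp p zv p zv zvp zvp p zv zvp p zv p zv zvp, which concatenate to the answer.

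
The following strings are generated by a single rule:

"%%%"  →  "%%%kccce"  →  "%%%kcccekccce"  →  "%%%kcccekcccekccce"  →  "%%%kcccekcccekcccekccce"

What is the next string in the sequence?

%%%kcccekcccekcccekcccekccce

The strings grow by a fixed suffix kccce each time.
So the next term is %%%kcccekcccekcccekccce·kccce.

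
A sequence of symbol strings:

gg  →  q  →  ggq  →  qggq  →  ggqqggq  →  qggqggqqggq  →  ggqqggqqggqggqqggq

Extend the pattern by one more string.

This is a Fibonacci-style word recurrence s(k) = s(k−2)·s(k−1): e.g. gg·q = ggq.
The next term joins qggqggqqggq and ggqqggqqggqggqqggq.

qggqggqqggqggqqggqqggqggqqggq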